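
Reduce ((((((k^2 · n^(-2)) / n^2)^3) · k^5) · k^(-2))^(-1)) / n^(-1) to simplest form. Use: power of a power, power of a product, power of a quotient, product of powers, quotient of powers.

((((((k^2 · n^(-2)) / n^2)^3) · k^5) · k^(-2))^(-1)) / n^(-1)
= ((((((k^2 · n^(-2)) / n^2)^3) · k^5)^(-1)) · ((k^(-2))^(-1))) / n^(-1)    [power of a product]
= ((((((k^2 · n^(-2)) / n^2)^3)^(-1)) · ((k^5)^(-1))) · ((k^(-2))^(-1))) / n^(-1)    [power of a product]
= (((((k^2 · n^(-2)) / n^2)^(-3)) · ((k^5)^(-1))) · ((k^(-2))^(-1))) / n^(-1)    [power of a power]
= (((((k^2 · n^(-2))^(-3)) / ((n^2)^(-3))) · ((k^5)^(-1))) · ((k^(-2))^(-1))) / n^(-1)    [power of a quotient]
= ((((((k^2)^(-3)) · ((n^(-2))^(-3))) / ((n^2)^(-3))) · ((k^5)^(-1))) · ((k^(-2))^(-1))) / n^(-1)    [power of a product]
= ((((k^(-6) · ((n^(-2))^(-3))) / ((n^2)^(-3))) · ((k^5)^(-1))) · ((k^(-2))^(-1))) / n^(-1)    [power of a power]
= ((((k^(-6) · n^6) / ((n^2)^(-3))) · ((k^5)^(-1))) · ((k^(-2))^(-1))) / n^(-1)    [power of a power]
= ((((k^(-6) · n^6) / n^(-6)) · ((k^5)^(-1))) · ((k^(-2))^(-1))) / n^(-1)    [power of a power]
= ((((k^(-6) · n^6) / n^(-6)) · k^(-5)) · ((k^(-2))^(-1))) / n^(-1)    [power of a power]
= ((((k^(-6) · n^6) / n^(-6)) · k^(-5)) · k^2) / n^(-1)    [power of a power]
= k^(-9)·n^13    [quotient of powers; product of powers]

k^(-9)·n^13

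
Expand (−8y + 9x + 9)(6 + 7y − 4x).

(−8y + 9x + 9)(6 + 7y − 4x)
= −48y − 56y^2 + 32xy + 54x + 63xy − 36x^2 + 54 + 63y − 36x    [distributive law]
= 15y − 56y^2 + 95xy + 18x − 36x^2 + 54    [combine like terms]

15y − 56y^2 + 95xy + 18x − 36x^2 + 54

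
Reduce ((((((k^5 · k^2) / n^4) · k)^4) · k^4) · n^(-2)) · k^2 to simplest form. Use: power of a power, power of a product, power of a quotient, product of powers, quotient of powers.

k^38n^(-18)

((((((k^5 · k^2) / n^4) · k)^4) · k^4) · n^(-2)) · k^2
= ((((((k^5 · k^2) / n^4)^4) · (k^4)) · k^4) · n^(-2)) · k^2    [power of a product]
= ((((((k^5 · k^2)^4) / ((n^4)^4)) · (k^4)) · k^4) · n^(-2)) · k^2    [power of a quotient]
= (((((((k^5)^4) · ((k^2)^4)) / ((n^4)^4)) · (k^4)) · k^4) · n^(-2)) · k^2    [power of a product]
= (((((k^20 · ((k^2)^4)) / ((n^4)^4)) · (k^4)) · k^4) · n^(-2)) · k^2    [power of a power]
= (((((k^20 · k^8) / ((n^4)^4)) · (k^4)) · k^4) · n^(-2)) · k^2    [power of a power]
= ((((k^28 / ((n^4)^4)) · (k^4)) · k^4) · n^(-2)) · k^2    [product of powers]
= ((((k^28 / n^16) · (k^4)) · k^4) · n^(-2)) · k^2    [power of a power]
= k^38n^(-18)    [quotient of powers; product of powers]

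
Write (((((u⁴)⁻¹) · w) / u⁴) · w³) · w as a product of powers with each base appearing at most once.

(((((u⁴)⁻¹) · w) / u⁴) · w³) · w
= (((u⁻⁴ · w) / u⁴) · w³) · w    [power of a power]
= u⁻⁸w⁵    [quotient of powers; product of powers]

u⁻⁸w⁵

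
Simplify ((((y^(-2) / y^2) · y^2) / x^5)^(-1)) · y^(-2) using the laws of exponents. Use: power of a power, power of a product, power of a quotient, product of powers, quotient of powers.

((((y^(-2) / y^2) · y^2) / x^5)^(-1)) · y^(-2)
= ((((y^(-2) / y^2) · y^2)^(-1)) / ((x^5)^(-1))) · y^(-2)    [power of a quotient]
= ((((y^(-2) / y^2)^(-1)) · ((y^2)^(-1))) / ((x^5)^(-1))) · y^(-2)    [power of a product]
= (((((y^(-2))^(-1)) / ((y^2)^(-1))) · ((y^2)^(-1))) / ((x^5)^(-1))) · y^(-2)    [power of a quotient]
= (((y^2 / ((y^2)^(-1))) · ((y^2)^(-1))) / ((x^5)^(-1))) · y^(-2)    [power of a power]
= (((y^2 / y^(-2)) · ((y^2)^(-1))) / ((x^5)^(-1))) · y^(-2)    [power of a power]
= ((y^4 · ((y^2)^(-1))) / ((x^5)^(-1))) · y^(-2)    [quotient of powers]
= ((y^4 · y^(-2)) / ((x^5)^(-1))) · y^(-2)    [power of a power]
= (y^2 / ((x^5)^(-1))) · y^(-2)    [product of powers]
= (y^2 / x^(-5)) · y^(-2)    [power of a power]
= x^5    [quotient of powers; product of powers]

x^5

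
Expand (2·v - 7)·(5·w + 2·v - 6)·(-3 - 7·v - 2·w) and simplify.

(2·v - 7)·(5·w + 2·v - 6)·(-3 - 7·v - 2·w)
= (10·v·w + 4·v² - 12·v - 35·w - 14·v + 42)·(-3 - 7·v - 2·w)    [distributive law]
= (10·v·w + 4·v² - 26·v - 35·w + 42)·(-3 - 7·v - 2·w)    [combine like terms]
= -30·v·w - 70·v²·w - 20·v·w² - 12·v² - 28·v³ - 8·v²·w + 78·v + 182·v² + 52·v·w + 105·w + 245·v·w + 70·w² - 126 - 294·v - 84·w    [distributive law]
= 267·v·w - 78·v²·w - 20·v·w² + 170·v² - 28·v³ - 216·v + 21·w + 70·w² - 126    [combine like terms]

267·v·w - 78·v²·w - 20·v·w² + 170·v² - 28·v³ - 216·v + 21·w + 70·w² - 126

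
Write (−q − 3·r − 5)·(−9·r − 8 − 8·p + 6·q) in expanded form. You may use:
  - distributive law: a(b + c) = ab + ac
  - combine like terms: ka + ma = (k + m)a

−9·q·r − 22·q + 8·p·q − 6·q^2 + 27·r^2 + 69·r + 24·p·r + 40 + 40·p

(−q − 3·r − 5)·(−9·r − 8 − 8·p + 6·q)
= 9·q·r + 8·q + 8·p·q − 6·q^2 + 27·r^2 + 24·r + 24·p·r − 18·q·r + 45·r + 40 + 40·p − 30·q    [distributive law]
= −9·q·r − 22·q + 8·p·q − 6·q^2 + 27·r^2 + 69·r + 24·p·r + 40 + 40·p    [combine like terms]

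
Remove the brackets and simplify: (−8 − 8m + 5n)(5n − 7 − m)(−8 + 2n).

712n − 350n^2 − 448 − 512m + 488mn − 90mn^2 − 64m^2 + 16m^2n + 50n^3

(−8 − 8m + 5n)(5n − 7 − m)(−8 + 2n)
= (−40n + 56 + 8m − 40mn + 56m + 8m^2 + 25n^2 − 35n − 5mn)(−8 + 2n)    [distributive law]
= (−75n + 56 + 64m − 45mn + 8m^2 + 25n^2)(−8 + 2n)    [combine like terms]
= 600n − 150n^2 − 448 + 112n − 512m + 128mn + 360mn − 90mn^2 − 64m^2 + 16m^2n − 200n^2 + 50n^3    [distributive law]
= 712n − 350n^2 − 448 − 512m + 488mn − 90mn^2 − 64m^2 + 16m^2n + 50n^3    [combine like terms]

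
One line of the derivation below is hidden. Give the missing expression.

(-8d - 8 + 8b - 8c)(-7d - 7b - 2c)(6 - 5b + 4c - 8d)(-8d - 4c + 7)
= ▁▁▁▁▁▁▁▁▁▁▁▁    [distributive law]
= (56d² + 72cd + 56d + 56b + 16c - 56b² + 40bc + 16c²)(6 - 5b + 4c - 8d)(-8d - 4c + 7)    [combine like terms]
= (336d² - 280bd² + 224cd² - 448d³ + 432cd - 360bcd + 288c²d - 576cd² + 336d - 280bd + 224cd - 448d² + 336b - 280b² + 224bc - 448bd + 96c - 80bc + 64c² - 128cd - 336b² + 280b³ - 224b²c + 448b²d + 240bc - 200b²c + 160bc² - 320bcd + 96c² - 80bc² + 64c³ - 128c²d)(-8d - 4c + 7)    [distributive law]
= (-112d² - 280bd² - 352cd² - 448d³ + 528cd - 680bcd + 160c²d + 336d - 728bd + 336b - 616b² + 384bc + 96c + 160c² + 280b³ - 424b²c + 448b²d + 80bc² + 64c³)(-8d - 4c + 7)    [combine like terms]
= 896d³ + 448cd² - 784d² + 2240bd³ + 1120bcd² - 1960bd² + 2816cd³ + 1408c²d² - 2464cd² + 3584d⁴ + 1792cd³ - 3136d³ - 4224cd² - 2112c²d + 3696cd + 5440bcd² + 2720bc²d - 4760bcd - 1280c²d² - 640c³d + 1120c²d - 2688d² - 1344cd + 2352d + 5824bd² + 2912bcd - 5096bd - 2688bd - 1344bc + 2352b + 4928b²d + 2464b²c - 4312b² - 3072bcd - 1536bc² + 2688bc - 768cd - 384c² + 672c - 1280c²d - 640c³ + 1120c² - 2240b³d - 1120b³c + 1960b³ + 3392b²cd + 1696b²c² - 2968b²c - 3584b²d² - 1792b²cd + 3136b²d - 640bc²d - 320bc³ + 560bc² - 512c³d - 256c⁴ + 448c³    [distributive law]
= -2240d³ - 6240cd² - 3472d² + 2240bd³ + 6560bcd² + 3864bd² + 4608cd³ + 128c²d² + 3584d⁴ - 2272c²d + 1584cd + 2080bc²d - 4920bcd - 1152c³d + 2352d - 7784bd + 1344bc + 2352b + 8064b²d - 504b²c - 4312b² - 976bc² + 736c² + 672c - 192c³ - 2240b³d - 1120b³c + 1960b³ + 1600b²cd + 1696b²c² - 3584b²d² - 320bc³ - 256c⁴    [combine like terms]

Applying distributive law to the line above:

(56d² + 56bd + 16cd + 56d + 56b + 16c - 56bd - 56b² - 16bc + 56cd + 56bc + 16c²)(6 - 5b + 4c - 8d)(-8d - 4c + 7)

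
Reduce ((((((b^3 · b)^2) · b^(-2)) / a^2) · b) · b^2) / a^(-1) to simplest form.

((((((b^3 · b)^2) · b^(-2)) / a^2) · b) · b^2) / a^(-1)
= (((((((b^3)^2) · (b^2)) · b^(-2)) / a^2) · b) · b^2) / a^(-1)    [power of a product]
= (((((b^6 · (b^2)) · b^(-2)) / a^2) · b) · b^2) / a^(-1)    [power of a power]
= ((((b^8 · b^(-2)) / a^2) · b) · b^2) / a^(-1)    [product of powers]
= (((b^6 / a^2) · b) · b^2) / a^(-1)    [product of powers]
= a^(-1)·b^9    [quotient of powers; product of powers]

a^(-1)·b^9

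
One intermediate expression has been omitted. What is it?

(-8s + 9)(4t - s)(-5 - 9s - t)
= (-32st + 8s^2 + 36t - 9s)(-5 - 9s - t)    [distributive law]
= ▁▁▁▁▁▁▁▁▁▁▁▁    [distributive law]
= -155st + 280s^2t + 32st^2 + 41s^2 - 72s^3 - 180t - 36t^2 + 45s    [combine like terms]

Applying distributive law to the line above:

160st + 288s^2t + 32st^2 - 40s^2 - 72s^3 - 8s^2t - 180t - 324st - 36t^2 + 45s + 81s^2 + 9st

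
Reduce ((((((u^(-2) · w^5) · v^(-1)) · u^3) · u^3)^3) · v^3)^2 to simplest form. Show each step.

u^24w^30

((((((u^(-2) · w^5) · v^(-1)) · u^3) · u^3)^3) · v^3)^2
= ((((((u^(-2) · w^5) · v^(-1)) · u^3) · u^3)^3)^2) · ((v^3)^2)    [power of a product]
= (((((u^(-2) · w^5) · v^(-1)) · u^3) · u^3)^6) · ((v^3)^2)    [power of a power]
= (((((u^(-2) · w^5) · v^(-1)) · u^3)^6) · ((u^3)^6)) · ((v^3)^2)    [power of a product]
= (((((u^(-2) · w^5) · v^(-1))^6) · ((u^3)^6)) · ((u^3)^6)) · ((v^3)^2)    [power of a product]
= (((((u^(-2) · w^5)^6) · ((v^(-1))^6)) · ((u^3)^6)) · ((u^3)^6)) · ((v^3)^2)    [power of a product]
= ((((((u^(-2))^6) · ((w^5)^6)) · ((v^(-1))^6)) · ((u^3)^6)) · ((u^3)^6)) · ((v^3)^2)    [power of a product]
= ((((u^(-12) · ((w^5)^6)) · ((v^(-1))^6)) · ((u^3)^6)) · ((u^3)^6)) · ((v^3)^2)    [power of a power]
= ((((u^(-12) · w^30) · ((v^(-1))^6)) · ((u^3)^6)) · ((u^3)^6)) · ((v^3)^2)    [power of a power]
= ((((u^(-12) · w^30) · v^(-6)) · ((u^3)^6)) · ((u^3)^6)) · ((v^3)^2)    [power of a power]
= ((((u^(-12) · w^30) · v^(-6)) · u^18) · ((u^3)^6)) · ((v^3)^2)    [power of a power]
= ((((u^(-12) · w^30) · v^(-6)) · u^18) · u^18) · ((v^3)^2)    [power of a power]
= ((((u^(-12) · w^30) · v^(-6)) · u^18) · u^18) · v^6    [power of a power]
= u^24w^30    [product of powers]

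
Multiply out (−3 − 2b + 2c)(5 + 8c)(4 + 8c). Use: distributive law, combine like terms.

(−3 − 2b + 2c)(5 + 8c)(4 + 8c)
= (−15 − 24c − 10b − 16bc + 10c + 16c^2)(4 + 8c)    [distributive law]
= (−15 − 14c − 10b − 16bc + 16c^2)(4 + 8c)    [combine like terms]
= −60 − 120c − 56c − 112c^2 − 40b − 80bc − 64bc − 128bc^2 + 64c^2 + 128c^3    [distributive law]
= −60 − 176c − 48c^2 − 40b − 144bc − 128bc^2 + 128c^3    [combine like terms]

−60 − 176c − 48c^2 − 40b − 144bc − 128bc^2 + 128c^3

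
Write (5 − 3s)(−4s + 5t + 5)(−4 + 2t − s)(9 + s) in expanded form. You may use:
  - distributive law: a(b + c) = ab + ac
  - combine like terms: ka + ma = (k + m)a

935s − 2s^2 − 365st + 316s^2t − 121s^3 − 450t + 450t^2 − 220st^2 − 900 + 39s^3t − 12s^4 − 30s^2t^2

(5 − 3s)(−4s + 5t + 5)(−4 + 2t − s)(9 + s)
= (−20s + 25t + 25 + 12s^2 − 15st − 15s)(−4 + 2t − s)(9 + s)    [distributive law]
= (−35s + 25t + 25 + 12s^2 − 15st)(−4 + 2t − s)(9 + s)    [combine like terms]
= (140s − 70st + 35s^2 − 100t + 50t^2 − 25st − 100 + 50t − 25s − 48s^2 + 24s^2t − 12s^3 + 60st − 30st^2 + 15s^2t)(9 + s)    [distributive law]
= (115s − 35st − 13s^2 − 50t + 50t^2 − 100 + 39s^2t − 12s^3 − 30st^2)(9 + s)    [combine like terms]
= 1035s + 115s^2 − 315st − 35s^2t − 117s^2 − 13s^3 − 450t − 50st + 450t^2 + 50st^2 − 900 − 100s + 351s^2t + 39s^3t − 108s^3 − 12s^4 − 270st^2 − 30s^2t^2    [distributive law]
= 935s − 2s^2 − 365st + 316s^2t − 121s^3 − 450t + 450t^2 − 220st^2 − 900 + 39s^3t − 12s^4 − 30s^2t^2    [combine like terms]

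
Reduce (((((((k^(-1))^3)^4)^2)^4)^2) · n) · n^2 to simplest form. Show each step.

k^(-192)n^3

(((((((k^(-1))^3)^4)^2)^4)^2) · n) · n^2
= ((((((k^(-1))^3)^4)^2)^8) · n) · n^2    [power of a power]
= (((((k^(-1))^3)^4)^16) · n) · n^2    [power of a power]
= ((((k^(-1))^3)^64) · n) · n^2    [power of a power]
= (((k^(-1))^192) · n) · n^2    [power of a power]
= (k^(-192) · n) · n^2    [power of a power]
= k^(-192)n^3    [product of powers]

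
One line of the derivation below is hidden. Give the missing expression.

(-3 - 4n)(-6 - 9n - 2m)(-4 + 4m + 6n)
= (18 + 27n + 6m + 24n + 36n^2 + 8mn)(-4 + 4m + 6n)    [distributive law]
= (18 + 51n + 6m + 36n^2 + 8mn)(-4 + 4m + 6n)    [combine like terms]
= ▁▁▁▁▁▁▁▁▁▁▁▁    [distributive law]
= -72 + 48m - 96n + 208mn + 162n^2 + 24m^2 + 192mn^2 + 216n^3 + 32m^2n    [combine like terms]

After distributive law, the bracketed line is:

-72 + 72m + 108n - 204n + 204mn + 306n^2 - 24m + 24m^2 + 36mn - 144n^2 + 144mn^2 + 216n^3 - 32mn + 32m^2n + 48mn^2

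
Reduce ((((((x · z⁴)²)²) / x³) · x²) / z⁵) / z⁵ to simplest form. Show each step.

((((((x · z⁴)²)²) / x³) · x²) / z⁵) / z⁵
= (((((x · z⁴)⁴) / x³) · x²) / z⁵) / z⁵    [power of a power]
= (((((x⁴) · ((z⁴)⁴)) / x³) · x²) / z⁵) / z⁵    [power of a product]
= ((((x⁴ · z¹⁶) / x³) · x²) / z⁵) / z⁵    [power of a power]
= x³·z⁶    [quotient of powers; product of powers]

x³·z⁶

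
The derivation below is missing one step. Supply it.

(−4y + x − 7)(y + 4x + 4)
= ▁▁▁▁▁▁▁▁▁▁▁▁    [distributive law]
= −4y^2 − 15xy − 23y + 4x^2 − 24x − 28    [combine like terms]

By distributive law:

−4y^2 − 16xy − 16y + xy + 4x^2 + 4x − 7y − 28x − 28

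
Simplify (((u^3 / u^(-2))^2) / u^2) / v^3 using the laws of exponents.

u^8v^(-3)

(((u^3 / u^(-2))^2) / u^2) / v^3
= ((((u^3)^2) / ((u^(-2))^2)) / u^2) / v^3    [power of a quotient]
= ((u^6 / ((u^(-2))^2)) / u^2) / v^3    [power of a power]
= ((u^6 / u^(-4)) / u^2) / v^3    [power of a power]
= (u^10 / u^2) / v^3    [quotient of powers]
= u^8 / v^3    [quotient of powers]
= u^8v^(-3)    [quotient of powers]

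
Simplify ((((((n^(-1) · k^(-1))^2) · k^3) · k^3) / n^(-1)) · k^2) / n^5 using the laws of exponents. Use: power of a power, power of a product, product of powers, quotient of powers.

((((((n^(-1) · k^(-1))^2) · k^3) · k^3) / n^(-1)) · k^2) / n^5
= (((((((n^(-1))^2) · ((k^(-1))^2)) · k^3) · k^3) / n^(-1)) · k^2) / n^5    [power of a product]
= (((((n^(-2) · ((k^(-1))^2)) · k^3) · k^3) / n^(-1)) · k^2) / n^5    [power of a power]
= (((((n^(-2) · k^(-2)) · k^3) · k^3) / n^(-1)) · k^2) / n^5    [power of a power]
= k^6n^(-6)    [quotient of powers; product of powers]

k^6n^(-6)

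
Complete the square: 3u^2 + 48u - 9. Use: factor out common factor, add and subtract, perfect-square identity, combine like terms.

3u^2 + 48u - 9
= 3(u^2 + 16u) - 9    [factor out 3 from the u-terms]
= 3(u^2 + 16u + 64 - 64) - 9    [add and subtract 64 inside the bracket]
= 3(u + 8)^2 - 192 - 9    [perfect-square identity]
= 3(u + 8)^2 - 201    [combine constants]

3(u + 8)^2 - 201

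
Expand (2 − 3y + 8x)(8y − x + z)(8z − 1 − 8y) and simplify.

(2 − 3y + 8x)(8y − x + z)(8z − 1 − 8y)
= (16y − 2x + 2z − 24y^2 + 3xy − 3yz + 64xy − 8x^2 + 8xz)(8z − 1 − 8y)    [distributive law]
= (16y − 2x + 2z − 24y^2 + 67xy − 3yz − 8x^2 + 8xz)(8z − 1 − 8y)    [combine like terms]
= 128yz − 16y − 128y^2 − 16xz + 2x + 16xy + 16z^2 − 2z − 16yz − 192y^2z + 24y^2 + 192y^3 + 536xyz − 67xy − 536xy^2 − 24yz^2 + 3yz + 24y^2z − 64x^2z + 8x^2 + 64x^2y + 64xz^2 − 8xz − 64xyz    [distributive law]
= 115yz − 16y − 104y^2 − 24xz + 2x − 51xy + 16z^2 − 2z − 168y^2z + 192y^3 + 472xyz − 536xy^2 − 24yz^2 − 64x^2z + 8x^2 + 64x^2y + 64xz^2    [combine like terms]

115yz − 16y − 104y^2 − 24xz + 2x − 51xy + 16z^2 − 2z − 168y^2z + 192y^3 + 472xyz − 536xy^2 − 24yz^2 − 64x^2z + 8x^2 + 64x^2y + 64xz^2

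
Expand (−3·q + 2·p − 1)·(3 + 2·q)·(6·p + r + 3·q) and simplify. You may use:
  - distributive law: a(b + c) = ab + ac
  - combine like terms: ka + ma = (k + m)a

−48·p·q − 11·q·r − 33·q² − 24·p·q² − 6·q²·r − 18·q³ + 36·p² + 6·p·r + 24·p²·q + 4·p·q·r − 18·p − 3·r − 9·q

(−3·q + 2·p − 1)·(3 + 2·q)·(6·p + r + 3·q)
= (−9·q − 6·q² + 6·p + 4·p·q − 3 − 2·q)·(6·p + r + 3·q)    [distributive law]
= (−11·q − 6·q² + 6·p + 4·p·q − 3)·(6·p + r + 3·q)    [combine like terms]
= −66·p·q − 11·q·r − 33·q² − 36·p·q² − 6·q²·r − 18·q³ + 36·p² + 6·p·r + 18·p·q + 24·p²·q + 4·p·q·r + 12·p·q² − 18·p − 3·r − 9·q    [distributive law]
= −48·p·q − 11·q·r − 33·q² − 24·p·q² − 6·q²·r − 18·q³ + 36·p² + 6·p·r + 24·p²·q + 4·p·q·r − 18·p − 3·r − 9·q    [combine like terms]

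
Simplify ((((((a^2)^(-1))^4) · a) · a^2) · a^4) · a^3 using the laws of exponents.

a^2

((((((a^2)^(-1))^4) · a) · a^2) · a^4) · a^3
= (((((a^2)^(-4)) · a) · a^2) · a^4) · a^3    [power of a power]
= (((a^(-8) · a) · a^2) · a^4) · a^3    [power of a power]
= ((a^(-7) · a^2) · a^4) · a^3    [product of powers]
= (a^(-5) · a^4) · a^3    [product of powers]
= a^(-1) · a^3    [product of powers]
= a^2    [product of powers]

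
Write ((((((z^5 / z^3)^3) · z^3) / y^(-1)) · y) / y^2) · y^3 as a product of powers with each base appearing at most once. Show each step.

y^3z^9

((((((z^5 / z^3)^3) · z^3) / y^(-1)) · y) / y^2) · y^3
= (((((((z^5)^3) / ((z^3)^3)) · z^3) / y^(-1)) · y) / y^2) · y^3    [power of a quotient]
= (((((z^15 / ((z^3)^3)) · z^3) / y^(-1)) · y) / y^2) · y^3    [power of a power]
= (((((z^15 / z^9) · z^3) / y^(-1)) · y) / y^2) · y^3    [power of a power]
= ((((z^6 · z^3) / y^(-1)) · y) / y^2) · y^3    [quotient of powers]
= (((z^9 / y^(-1)) · y) / y^2) · y^3    [product of powers]
= y^3z^9    [quotient of powers; product of powers]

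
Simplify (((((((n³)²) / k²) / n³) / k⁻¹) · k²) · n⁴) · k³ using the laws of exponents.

k⁴·n⁷

(((((((n³)²) / k²) / n³) / k⁻¹) · k²) · n⁴) · k³
= (((((n⁶ / k²) / n³) / k⁻¹) · k²) · n⁴) · k³    [power of a power]
= k⁴·n⁷    [quotient of powers; product of powers]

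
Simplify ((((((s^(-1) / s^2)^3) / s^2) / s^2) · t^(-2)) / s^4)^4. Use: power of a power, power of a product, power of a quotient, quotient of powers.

((((((s^(-1) / s^2)^3) / s^2) / s^2) · t^(-2)) / s^4)^4
= ((((((s^(-1) / s^2)^3) / s^2) / s^2) · t^(-2))^4) / ((s^4)^4)    [power of a quotient]
= ((((((s^(-1) / s^2)^3) / s^2) / s^2)^4) · ((t^(-2))^4)) / ((s^4)^4)    [power of a product]
= ((((((s^(-1) / s^2)^3) / s^2)^4) / ((s^2)^4)) · ((t^(-2))^4)) / ((s^4)^4)    [power of a quotient]
= ((((((s^(-1) / s^2)^3)^4) / ((s^2)^4)) / ((s^2)^4)) · ((t^(-2))^4)) / ((s^4)^4)    [power of a quotient]
= (((((s^(-1) / s^2)^12) / ((s^2)^4)) / ((s^2)^4)) · ((t^(-2))^4)) / ((s^4)^4)    [power of a power]
= ((((((s^(-1))^12) / ((s^2)^12)) / ((s^2)^4)) / ((s^2)^4)) · ((t^(-2))^4)) / ((s^4)^4)    [power of a quotient]
= ((((s^(-12) / ((s^2)^12)) / ((s^2)^4)) / ((s^2)^4)) · ((t^(-2))^4)) / ((s^4)^4)    [power of a power]
= ((((s^(-12) / s^24) / ((s^2)^4)) / ((s^2)^4)) · ((t^(-2))^4)) / ((s^4)^4)    [power of a power]
= (((s^(-36) / ((s^2)^4)) / ((s^2)^4)) · ((t^(-2))^4)) / ((s^4)^4)    [quotient of powers]
= (((s^(-36) / s^8) / ((s^2)^4)) · ((t^(-2))^4)) / ((s^4)^4)    [power of a power]
= ((s^(-44) / ((s^2)^4)) · ((t^(-2))^4)) / ((s^4)^4)    [quotient of powers]
= ((s^(-44) / s^8) · ((t^(-2))^4)) / ((s^4)^4)    [power of a power]
= (s^(-52) · ((t^(-2))^4)) / ((s^4)^4)    [quotient of powers]
= (s^(-52) · t^(-8)) / ((s^4)^4)    [power of a power]
= (s^(-52) · t^(-8)) / s^16    [power of a power]
= s^(-68)t^(-8)    [quotient of powers]

s^(-68)t^(-8)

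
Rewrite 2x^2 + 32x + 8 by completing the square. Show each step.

2x^2 + 32x + 8
= 2(x^2 + 16x) + 8    [factor out 2 from the x-terms]
= 2(x^2 + 16x + 64 − 64) + 8    [add and subtract 64 inside the bracket]
= 2(x + 8)^2 − 128 + 8    [perfect-square identity]
= 2(x + 8)^2 − 120    [combine constants]

2(x + 8)^2 − 120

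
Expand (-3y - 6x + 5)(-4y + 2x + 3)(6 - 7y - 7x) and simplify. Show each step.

275y^2 - 84y^3 - 210xy^2 + 367xy - 42x^2y - 279y - 16x^2 + 84x^3 - 153x + 90

(-3y - 6x + 5)(-4y + 2x + 3)(6 - 7y - 7x)
= (12y^2 - 6xy - 9y + 24xy - 12x^2 - 18x - 20y + 10x + 15)(6 - 7y - 7x)    [distributive law]
= (12y^2 + 18xy - 29y - 12x^2 - 8x + 15)(6 - 7y - 7x)    [combine like terms]
= 72y^2 - 84y^3 - 84xy^2 + 108xy - 126xy^2 - 126x^2y - 174y + 203y^2 + 203xy - 72x^2 + 84x^2y + 84x^3 - 48x + 56xy + 56x^2 + 90 - 105y - 105x    [distributive law]
= 275y^2 - 84y^3 - 210xy^2 + 367xy - 42x^2y - 279y - 16x^2 + 84x^3 - 153x + 90    [combine like terms]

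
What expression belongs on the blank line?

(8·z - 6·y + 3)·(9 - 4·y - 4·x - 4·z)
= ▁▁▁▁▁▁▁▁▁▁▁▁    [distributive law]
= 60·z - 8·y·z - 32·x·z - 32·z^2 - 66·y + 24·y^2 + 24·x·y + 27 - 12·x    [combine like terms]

By distributive law:

72·z - 32·y·z - 32·x·z - 32·z^2 - 54·y + 24·y^2 + 24·x·y + 24·y·z + 27 - 12·y - 12·x - 12·z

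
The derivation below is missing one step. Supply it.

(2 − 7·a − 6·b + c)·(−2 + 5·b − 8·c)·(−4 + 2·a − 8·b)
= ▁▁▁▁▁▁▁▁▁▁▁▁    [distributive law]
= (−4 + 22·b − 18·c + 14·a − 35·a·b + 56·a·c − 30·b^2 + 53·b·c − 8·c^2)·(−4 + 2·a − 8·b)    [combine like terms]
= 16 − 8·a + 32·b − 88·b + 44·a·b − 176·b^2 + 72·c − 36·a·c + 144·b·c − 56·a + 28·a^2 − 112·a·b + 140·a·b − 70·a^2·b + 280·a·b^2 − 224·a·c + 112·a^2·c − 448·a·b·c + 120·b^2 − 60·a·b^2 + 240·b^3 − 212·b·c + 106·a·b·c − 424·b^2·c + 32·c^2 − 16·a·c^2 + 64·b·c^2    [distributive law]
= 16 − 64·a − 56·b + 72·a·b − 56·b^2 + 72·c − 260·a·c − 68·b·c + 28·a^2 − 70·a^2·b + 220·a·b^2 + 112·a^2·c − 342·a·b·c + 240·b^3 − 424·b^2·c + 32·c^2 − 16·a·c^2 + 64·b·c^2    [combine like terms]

Applying distributive law to the line above:

(−4 + 10·b − 16·c + 14·a − 35·a·b + 56·a·c + 12·b − 30·b^2 + 48·b·c − 2·c + 5·b·c − 8·c^2)·(−4 + 2·a − 8·b)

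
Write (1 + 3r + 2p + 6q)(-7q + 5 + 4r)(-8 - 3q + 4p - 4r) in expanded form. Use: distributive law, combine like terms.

(1 + 3r + 2p + 6q)(-7q + 5 + 4r)(-8 - 3q + 4p - 4r)
= (-7q + 5 + 4r - 21qr + 15r + 12r^2 - 14pq + 10p + 8pr - 42q^2 + 30q + 24qr)(-8 - 3q + 4p - 4r)    [distributive law]
= (23q + 5 + 19r + 3qr + 12r^2 - 14pq + 10p + 8pr - 42q^2)(-8 - 3q + 4p - 4r)    [combine like terms]
= -184q - 69q^2 + 92pq - 92qr - 40 - 15q + 20p - 20r - 152r - 57qr + 76pr - 76r^2 - 24qr - 9q^2r + 12pqr - 12qr^2 - 96r^2 - 36qr^2 + 48pr^2 - 48r^3 + 112pq + 42pq^2 - 56p^2q + 56pqr - 80p - 30pq + 40p^2 - 40pr - 64pr - 24pqr + 32p^2r - 32pr^2 + 336q^2 + 126q^3 - 168pq^2 + 168q^2r    [distributive law]
= -199q + 267q^2 + 174pq - 173qr - 40 - 60p - 172r - 28pr - 172r^2 + 159q^2r + 44pqr - 48qr^2 + 16pr^2 - 48r^3 - 126pq^2 - 56p^2q + 40p^2 + 32p^2r + 126q^3    [combine like terms]

-199q + 267q^2 + 174pq - 173qr - 40 - 60p - 172r - 28pr - 172r^2 + 159q^2r + 44pqr - 48qr^2 + 16pr^2 - 48r^3 - 126pq^2 - 56p^2q + 40p^2 + 32p^2r + 126q^3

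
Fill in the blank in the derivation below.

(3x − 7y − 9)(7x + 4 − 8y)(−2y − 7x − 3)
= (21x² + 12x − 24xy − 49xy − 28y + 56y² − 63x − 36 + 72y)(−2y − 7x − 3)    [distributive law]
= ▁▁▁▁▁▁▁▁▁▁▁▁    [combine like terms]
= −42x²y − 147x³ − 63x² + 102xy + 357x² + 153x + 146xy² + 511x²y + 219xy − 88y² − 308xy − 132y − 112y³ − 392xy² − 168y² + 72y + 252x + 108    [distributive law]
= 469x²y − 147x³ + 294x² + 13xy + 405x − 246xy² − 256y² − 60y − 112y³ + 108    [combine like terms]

After combine like terms, the bracketed line is:

(21x² − 51x − 73xy + 44y + 56y² − 36)(−2y − 7x − 3)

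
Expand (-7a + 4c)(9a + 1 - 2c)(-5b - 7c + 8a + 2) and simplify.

315a²b + 841a²c - 504a³ - 182a² + 35ab + 181ac - 14a - 250abc - 414ac² - 20bc - 44c² + 8c + 40bc² + 56c³

(-7a + 4c)(9a + 1 - 2c)(-5b - 7c + 8a + 2)
= (-63a² - 7a + 14ac + 36ac + 4c - 8c²)(-5b - 7c + 8a + 2)    [distributive law]
= (-63a² - 7a + 50ac + 4c - 8c²)(-5b - 7c + 8a + 2)    [combine like terms]
= 315a²b + 441a²c - 504a³ - 126a² + 35ab + 49ac - 56a² - 14a - 250abc - 350ac² + 400a²c + 100ac - 20bc - 28c² + 32ac + 8c + 40bc² + 56c³ - 64ac² - 16c²    [distributive law]
= 315a²b + 841a²c - 504a³ - 182a² + 35ab + 181ac - 14a - 250abc - 414ac² - 20bc - 44c² + 8c + 40bc² + 56c³    [combine like terms]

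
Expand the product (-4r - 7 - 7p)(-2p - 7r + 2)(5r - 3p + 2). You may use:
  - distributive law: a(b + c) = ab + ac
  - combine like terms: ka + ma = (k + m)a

(-4r - 7 - 7p)(-2p - 7r + 2)(5r - 3p + 2)
= (8pr + 28r^2 - 8r + 14p + 49r - 14 + 14p^2 + 49pr - 14p)(5r - 3p + 2)    [distributive law]
= (57pr + 28r^2 + 41r - 14 + 14p^2)(5r - 3p + 2)    [combine like terms]
= 285pr^2 - 171p^2r + 114pr + 140r^3 - 84pr^2 + 56r^2 + 205r^2 - 123pr + 82r - 70r + 42p - 28 + 70p^2r - 42p^3 + 28p^2    [distributive law]
= 201pr^2 - 101p^2r - 9pr + 140r^3 + 261r^2 + 12r + 42p - 28 - 42p^3 + 28p^2    [combine like terms]

201pr^2 - 101p^2r - 9pr + 140r^3 + 261r^2 + 12r + 42p - 28 - 42p^3 + 28p^2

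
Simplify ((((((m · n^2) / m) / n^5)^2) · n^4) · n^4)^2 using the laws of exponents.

n^4

((((((m · n^2) / m) / n^5)^2) · n^4) · n^4)^2
= ((((((m · n^2) / m) / n^5)^2) · n^4)^2) · ((n^4)^2)    [power of a product]
= ((((((m · n^2) / m) / n^5)^2)^2) · ((n^4)^2)) · ((n^4)^2)    [power of a product]
= (((((m · n^2) / m) / n^5)^4) · ((n^4)^2)) · ((n^4)^2)    [power of a power]
= (((((m · n^2) / m)^4) / ((n^5)^4)) · ((n^4)^2)) · ((n^4)^2)    [power of a quotient]
= (((((m · n^2)^4) / (m^4)) / ((n^5)^4)) · ((n^4)^2)) · ((n^4)^2)    [power of a quotient]
= (((((m^4) · ((n^2)^4)) / (m^4)) / ((n^5)^4)) · ((n^4)^2)) · ((n^4)^2)    [power of a product]
= ((((m^4 · n^8) / (m^4)) / ((n^5)^4)) · ((n^4)^2)) · ((n^4)^2)    [power of a power]
= ((((m^4 · n^8) / m^4) / n^20) · ((n^4)^2)) · ((n^4)^2)    [power of a power]
= ((((m^4 · n^8) / m^4) / n^20) · n^8) · ((n^4)^2)    [power of a power]
= ((((m^4 · n^8) / m^4) / n^20) · n^8) · n^8    [power of a power]
= n^4    [quotient of powers; product of powers]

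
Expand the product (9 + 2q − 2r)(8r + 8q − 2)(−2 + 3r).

(9 + 2q − 2r)(8r + 8q − 2)(−2 + 3r)
= (72r + 72q − 18 + 16qr + 16q^2 − 4q − 16r^2 − 16qr + 4r)(−2 + 3r)    [distributive law]
= (76r + 68q − 18 + 16q^2 − 16r^2)(−2 + 3r)    [combine like terms]
= −152r + 228r^2 − 136q + 204qr + 36 − 54r − 32q^2 + 48q^2r + 32r^2 − 48r^3    [distributive law]
= −206r + 260r^2 − 136q + 204qr + 36 − 32q^2 + 48q^2r − 48r^3    [combine like terms]

−206r + 260r^2 − 136q + 204qr + 36 − 32q^2 + 48q^2r − 48r^3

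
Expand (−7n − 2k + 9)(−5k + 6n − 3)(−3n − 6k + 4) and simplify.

(−7n − 2k + 9)(−5k + 6n − 3)(−3n − 6k + 4)
= (35kn − 42n² + 21n + 10k² − 12kn + 6k − 45k + 54n − 27)(−3n − 6k + 4)    [distributive law]
= (23kn − 42n² + 75n + 10k² − 39k − 27)(−3n − 6k + 4)    [combine like terms]
= −69kn² − 138k²n + 92kn + 126n³ + 252kn² − 168n² − 225n² − 450kn + 300n − 30k²n − 60k³ + 40k² + 117kn + 234k² − 156k + 81n + 162k − 108    [distributive law]
= 183kn² − 168k²n − 241kn + 126n³ − 393n² + 381n − 60k³ + 274k² + 6k − 108    [combine like terms]

183kn² − 168k²n − 241kn + 126n³ − 393n² + 381n − 60k³ + 274k² + 6k − 108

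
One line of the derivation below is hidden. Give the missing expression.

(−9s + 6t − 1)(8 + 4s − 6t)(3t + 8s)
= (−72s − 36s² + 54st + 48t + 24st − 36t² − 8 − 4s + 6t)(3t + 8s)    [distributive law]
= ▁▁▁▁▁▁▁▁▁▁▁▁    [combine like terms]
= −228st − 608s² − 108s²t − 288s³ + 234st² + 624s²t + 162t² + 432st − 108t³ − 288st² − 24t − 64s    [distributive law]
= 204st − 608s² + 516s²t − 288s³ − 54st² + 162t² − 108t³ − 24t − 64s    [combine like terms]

Applying combine like terms to the line above:

(−76s − 36s² + 78st + 54t − 36t² − 8)(3t + 8s)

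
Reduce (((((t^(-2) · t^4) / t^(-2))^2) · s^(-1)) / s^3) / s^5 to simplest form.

(((((t^(-2) · t^4) / t^(-2))^2) · s^(-1)) / s^3) / s^5
= (((((t^(-2) · t^4)^2) / ((t^(-2))^2)) · s^(-1)) / s^3) / s^5    [power of a quotient]
= ((((((t^(-2))^2) · ((t^4)^2)) / ((t^(-2))^2)) · s^(-1)) / s^3) / s^5    [power of a product]
= ((((t^(-4) · ((t^4)^2)) / ((t^(-2))^2)) · s^(-1)) / s^3) / s^5    [power of a power]
= ((((t^(-4) · t^8) / ((t^(-2))^2)) · s^(-1)) / s^3) / s^5    [power of a power]
= (((t^4 / ((t^(-2))^2)) · s^(-1)) / s^3) / s^5    [product of powers]
= (((t^4 / t^(-4)) · s^(-1)) / s^3) / s^5    [power of a power]
= ((t^8 · s^(-1)) / s^3) / s^5    [quotient of powers]
= s^(-9)·t^8    [quotient of powers; product of powers]

s^(-9)·t^8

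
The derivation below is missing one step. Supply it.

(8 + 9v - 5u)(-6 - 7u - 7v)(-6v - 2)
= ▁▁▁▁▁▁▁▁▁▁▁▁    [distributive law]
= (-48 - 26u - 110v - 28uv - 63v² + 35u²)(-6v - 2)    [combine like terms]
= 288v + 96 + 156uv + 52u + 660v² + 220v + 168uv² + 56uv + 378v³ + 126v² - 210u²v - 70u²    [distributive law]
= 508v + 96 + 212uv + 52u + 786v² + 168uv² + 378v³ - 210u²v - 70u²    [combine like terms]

Applying distributive law to the line above:

(-48 - 56u - 56v - 54v - 63uv - 63v² + 30u + 35u² + 35uv)(-6v - 2)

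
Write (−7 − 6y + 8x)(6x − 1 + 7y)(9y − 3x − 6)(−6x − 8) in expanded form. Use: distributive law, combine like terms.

−330x²y + 1602xy + 1980x³ − 570x² − 1980x − 2568y + 336 − 1638xy² + 1080y² − 1836x²y² − 2232x³y + 2268xy³ + 3024y³ + 864x⁴

(−7 − 6y + 8x)(6x − 1 + 7y)(9y − 3x − 6)(−6x − 8)
= (−42x + 7 − 49y − 36xy + 6y − 42y² + 48x² − 8x + 56xy)(9y − 3x − 6)(−6x − 8)    [distributive law]
= (−50x + 7 − 43y + 20xy − 42y² + 48x²)(9y − 3x − 6)(−6x − 8)    [combine like terms]
= (−450xy + 150x² + 300x + 63y − 21x − 42 − 387y² + 129xy + 258y + 180xy² − 60x²y − 120xy − 378y³ + 126xy² + 252y² + 432x²y − 144x³ − 288x²)(−6x − 8)    [distributive law]
= (−441xy − 138x² + 279x + 321y − 42 − 135y² + 306xy² + 372x²y − 378y³ − 144x³)(−6x − 8)    [combine like terms]
= 2646x²y + 3528xy + 828x³ + 1104x² − 1674x² − 2232x − 1926xy − 2568y + 252x + 336 + 810xy² + 1080y² − 1836x²y² − 2448xy² − 2232x³y − 2976x²y + 2268xy³ + 3024y³ + 864x⁴ + 1152x³    [distributive law]
= −330x²y + 1602xy + 1980x³ − 570x² − 1980x − 2568y + 336 − 1638xy² + 1080y² − 1836x²y² − 2232x³y + 2268xy³ + 3024y³ + 864x⁴    [combine like terms]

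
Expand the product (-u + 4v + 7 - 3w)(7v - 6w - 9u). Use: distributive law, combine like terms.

-43uv + 33uw + 9u^2 + 28v^2 - 45vw + 49v - 42w - 63u + 18w^2

(-u + 4v + 7 - 3w)(7v - 6w - 9u)
= -7uv + 6uw + 9u^2 + 28v^2 - 24vw - 36uv + 49v - 42w - 63u - 21vw + 18w^2 + 27uw    [distributive law]
= -43uv + 33uw + 9u^2 + 28v^2 - 45vw + 49v - 42w - 63u + 18w^2    [combine like terms]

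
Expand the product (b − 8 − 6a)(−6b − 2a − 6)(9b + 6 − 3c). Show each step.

−54b^3 + 342b^2 + 18b^2c + 306ab^2 + 672ab − 102abc + 684b − 126bc + 312a − 156ac + 288 − 144c + 108a^2b + 72a^2 − 36a^2c

(b − 8 − 6a)(−6b − 2a − 6)(9b + 6 − 3c)
= (−6b^2 − 2ab − 6b + 48b + 16a + 48 + 36ab + 12a^2 + 36a)(9b + 6 − 3c)    [distributive law]
= (−6b^2 + 34ab + 42b + 52a + 48 + 12a^2)(9b + 6 − 3c)    [combine like terms]
= −54b^3 − 36b^2 + 18b^2c + 306ab^2 + 204ab − 102abc + 378b^2 + 252b − 126bc + 468ab + 312a − 156ac + 432b + 288 − 144c + 108a^2b + 72a^2 − 36a^2c    [distributive law]
= −54b^3 + 342b^2 + 18b^2c + 306ab^2 + 672ab − 102abc + 684b − 126bc + 312a − 156ac + 288 − 144c + 108a^2b + 72a^2 − 36a^2c    [combine like terms]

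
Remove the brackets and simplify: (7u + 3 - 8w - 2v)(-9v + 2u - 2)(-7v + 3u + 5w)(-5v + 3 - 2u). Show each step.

-2363uv^3 + 1312uv^2 + 449u^2v^2 - 751u^2v + 388u^3v + 863uv^2w + 393uvw - 96u^2vw + 174u^3 - 84u^4 + 50u^2w - 44u^3w - 33uv - 36u^2 + 84uw - 1183v^3 + 273v^2 - 107v^2w - 531vw + 126v - 54u - 90w + 2070v^3w - 1800v^2w^2 + 680vw^2 - 320uvw^2 - 400uw^2 + 160u^2w^2 + 240w^2 + 630v^4

(7u + 3 - 8w - 2v)(-9v + 2u - 2)(-7v + 3u + 5w)(-5v + 3 - 2u)
= (-63uv + 14u^2 - 14u - 27v + 6u - 6 + 72vw - 16uw + 16w + 18v^2 - 4uv + 4v)(-7v + 3u + 5w)(-5v + 3 - 2u)    [distributive law]
= (-67uv + 14u^2 - 8u - 23v - 6 + 72vw - 16uw + 16w + 18v^2)(-7v + 3u + 5w)(-5v + 3 - 2u)    [combine like terms]
= (469uv^2 - 201u^2v - 335uvw - 98u^2v + 42u^3 + 70u^2w + 56uv - 24u^2 - 40uw + 161v^2 - 69uv - 115vw + 42v - 18u - 30w - 504v^2w + 216uvw + 360vw^2 + 112uvw - 48u^2w - 80uw^2 - 112vw + 48uw + 80w^2 - 126v^3 + 54uv^2 + 90v^2w)(-5v + 3 - 2u)    [distributive law]
= (523uv^2 - 299u^2v - 7uvw + 42u^3 + 22u^2w - 13uv - 24u^2 + 8uw + 161v^2 - 227vw + 42v - 18u - 30w - 414v^2w + 360vw^2 - 80uw^2 + 80w^2 - 126v^3)(-5v + 3 - 2u)    [combine like terms]
= -2615uv^3 + 1569uv^2 - 1046u^2v^2 + 1495u^2v^2 - 897u^2v + 598u^3v + 35uv^2w - 21uvw + 14u^2vw - 210u^3v + 126u^3 - 84u^4 - 110u^2vw + 66u^2w - 44u^3w + 65uv^2 - 39uv + 26u^2v + 120u^2v - 72u^2 + 48u^3 - 40uvw + 24uw - 16u^2w - 805v^3 + 483v^2 - 322uv^2 + 1135v^2w - 681vw + 454uvw - 210v^2 + 126v - 84uv + 90uv - 54u + 36u^2 + 150vw - 90w + 60uw + 2070v^3w - 1242v^2w + 828uv^2w - 1800v^2w^2 + 1080vw^2 - 720uvw^2 + 400uvw^2 - 240uw^2 + 160u^2w^2 - 400vw^2 + 240w^2 - 160uw^2 + 630v^4 - 378v^3 + 252uv^3    [distributive law]
= -2363uv^3 + 1312uv^2 + 449u^2v^2 - 751u^2v + 388u^3v + 863uv^2w + 393uvw - 96u^2vw + 174u^3 - 84u^4 + 50u^2w - 44u^3w - 33uv - 36u^2 + 84uw - 1183v^3 + 273v^2 - 107v^2w - 531vw + 126v - 54u - 90w + 2070v^3w - 1800v^2w^2 + 680vw^2 - 320uvw^2 - 400uw^2 + 160u^2w^2 + 240w^2 + 630v^4    [combine like terms]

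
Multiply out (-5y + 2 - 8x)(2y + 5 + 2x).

(-5y + 2 - 8x)(2y + 5 + 2x)
= -10y² - 25y - 10xy + 4y + 10 + 4x - 16xy - 40x - 16x²    [distributive law]
= -10y² - 21y - 26xy + 10 - 36x - 16x²    [combine like terms]

-10y² - 21y - 26xy + 10 - 36x - 16x²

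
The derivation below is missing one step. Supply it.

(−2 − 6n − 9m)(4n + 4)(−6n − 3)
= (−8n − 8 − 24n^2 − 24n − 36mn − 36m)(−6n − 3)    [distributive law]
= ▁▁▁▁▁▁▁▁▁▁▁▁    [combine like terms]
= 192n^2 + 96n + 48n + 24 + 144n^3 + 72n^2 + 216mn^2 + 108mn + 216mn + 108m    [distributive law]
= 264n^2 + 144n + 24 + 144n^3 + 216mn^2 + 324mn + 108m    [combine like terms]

After combine like terms, the bracketed line is:

(−32n − 8 − 24n^2 − 36mn − 36m)(−6n − 3)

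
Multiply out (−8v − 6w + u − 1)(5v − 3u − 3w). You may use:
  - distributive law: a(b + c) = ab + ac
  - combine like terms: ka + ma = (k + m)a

−40v^2 + 29uv − 6vw + 15uw + 18w^2 − 3u^2 − 5v + 3u + 3w

(−8v − 6w + u − 1)(5v − 3u − 3w)
= −40v^2 + 24uv + 24vw − 30vw + 18uw + 18w^2 + 5uv − 3u^2 − 3uw − 5v + 3u + 3w    [distributive law]
= −40v^2 + 29uv − 6vw + 15uw + 18w^2 − 3u^2 − 5v + 3u + 3w    [combine like terms]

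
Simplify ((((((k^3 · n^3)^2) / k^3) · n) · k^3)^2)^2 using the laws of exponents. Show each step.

((((((k^3 · n^3)^2) / k^3) · n) · k^3)^2)^2
= (((((k^3 · n^3)^2) / k^3) · n) · k^3)^4    [power of a power]
= (((((k^3 · n^3)^2) / k^3) · n)^4) · ((k^3)^4)    [power of a product]
= (((((k^3 · n^3)^2) / k^3)^4) · (n^4)) · ((k^3)^4)    [power of a product]
= (((((k^3 · n^3)^2)^4) / ((k^3)^4)) · (n^4)) · ((k^3)^4)    [power of a quotient]
= ((((k^3 · n^3)^8) / ((k^3)^4)) · (n^4)) · ((k^3)^4)    [power of a power]
= (((((k^3)^8) · ((n^3)^8)) / ((k^3)^4)) · (n^4)) · ((k^3)^4)    [power of a product]
= (((k^24 · ((n^3)^8)) / ((k^3)^4)) · (n^4)) · ((k^3)^4)    [power of a power]
= (((k^24 · n^24) / ((k^3)^4)) · (n^4)) · ((k^3)^4)    [power of a power]
= (((k^24 · n^24) / k^12) · (n^4)) · ((k^3)^4)    [power of a power]
= (((k^24 · n^24) / k^12) · n^4) · k^12    [power of a power]
= k^24·n^28    [quotient of powers; product of powers]

k^24·n^28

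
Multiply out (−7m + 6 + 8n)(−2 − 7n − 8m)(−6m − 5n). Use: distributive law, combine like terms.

(−7m + 6 + 8n)(−2 − 7n − 8m)(−6m − 5n)
= (14m + 49mn + 56m^2 − 12 − 42n − 48m − 16n − 56n^2 − 64mn)(−6m − 5n)    [distributive law]
= (−34m − 15mn + 56m^2 − 12 − 58n − 56n^2)(−6m − 5n)    [combine like terms]
= 204m^2 + 170mn + 90m^2n + 75mn^2 − 336m^3 − 280m^2n + 72m + 60n + 348mn + 290n^2 + 336mn^2 + 280n^3    [distributive law]
= 204m^2 + 518mn − 190m^2n + 411mn^2 − 336m^3 + 72m + 60n + 290n^2 + 280n^3    [combine like terms]

204m^2 + 518mn − 190m^2n + 411mn^2 − 336m^3 + 72m + 60n + 290n^2 + 280n^3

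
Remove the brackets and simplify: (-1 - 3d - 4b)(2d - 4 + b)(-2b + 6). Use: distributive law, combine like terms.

-86bd + 60d + 82b + 24 - 54b² + 12bd² - 36d² + 22b²d + 8b³

(-1 - 3d - 4b)(2d - 4 + b)(-2b + 6)
= (-2d + 4 - b - 6d² + 12d - 3bd - 8bd + 16b - 4b²)(-2b + 6)    [distributive law]
= (10d + 4 + 15b - 6d² - 11bd - 4b²)(-2b + 6)    [combine like terms]
= -20bd + 60d - 8b + 24 - 30b² + 90b + 12bd² - 36d² + 22b²d - 66bd + 8b³ - 24b²    [distributive law]
= -86bd + 60d + 82b + 24 - 54b² + 12bd² - 36d² + 22b²d + 8b³    [combine like terms]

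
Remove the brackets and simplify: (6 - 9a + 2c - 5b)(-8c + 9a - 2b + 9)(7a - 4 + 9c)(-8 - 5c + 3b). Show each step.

4074ac - 1519ac^2 - 1056abc - 3768c - 1382c^2 + 5934bc + 2182c^3 + 75bc^2 - 1080a^2 + 117a^2c + 1917a^2b - 3888a + 3786ab - 1433ab^2 - 2472b + 1004b^2 - 2491b^2c + 1728 + 495a^2c^2 + 648a^2bc - 3490ac^3 + 2049abc^2 + 4536a^3 + 2835a^3c - 1701a^3b - 567a^2b^2 - 323ab^2c + 720c^4 - 2052bc^3 + 522b^2c^2 + 210ab^3 - 120b^3 + 270b^3c

(6 - 9a + 2c - 5b)(-8c + 9a - 2b + 9)(7a - 4 + 9c)(-8 - 5c + 3b)
= (-48c + 54a - 12b + 54 + 72ac - 81a^2 + 18ab - 81a - 16c^2 + 18ac - 4bc + 18c + 40bc - 45ab + 10b^2 - 45b)(7a - 4 + 9c)(-8 - 5c + 3b)    [distributive law]
= (-30c - 27a - 57b + 54 + 90ac - 81a^2 - 27ab - 16c^2 + 36bc + 10b^2)(7a - 4 + 9c)(-8 - 5c + 3b)    [combine like terms]
= (-210ac + 120c - 270c^2 - 189a^2 + 108a - 243ac - 399ab + 228b - 513bc + 378a - 216 + 486c + 630a^2c - 360ac + 810ac^2 - 567a^3 + 324a^2 - 729a^2c - 189a^2b + 108ab - 243abc - 112ac^2 + 64c^2 - 144c^3 + 252abc - 144bc + 324bc^2 + 70ab^2 - 40b^2 + 90b^2c)(-8 - 5c + 3b)    [distributive law]
= (-813ac + 606c - 206c^2 + 135a^2 + 486a - 291ab + 228b - 657bc - 216 - 99a^2c + 698ac^2 - 567a^3 - 189a^2b + 9abc - 144c^3 + 324bc^2 + 70ab^2 - 40b^2 + 90b^2c)(-8 - 5c + 3b)    [combine like terms]
= 6504ac + 4065ac^2 - 2439abc - 4848c - 3030c^2 + 1818bc + 1648c^2 + 1030c^3 - 618bc^2 - 1080a^2 - 675a^2c + 405a^2b - 3888a - 2430ac + 1458ab + 2328ab + 1455abc - 873ab^2 - 1824b - 1140bc + 684b^2 + 5256bc + 3285bc^2 - 1971b^2c + 1728 + 1080c - 648b + 792a^2c + 495a^2c^2 - 297a^2bc - 5584ac^2 - 3490ac^3 + 2094abc^2 + 4536a^3 + 2835a^3c - 1701a^3b + 1512a^2b + 945a^2bc - 567a^2b^2 - 72abc - 45abc^2 + 27ab^2c + 1152c^3 + 720c^4 - 432bc^3 - 2592bc^2 - 1620bc^3 + 972b^2c^2 - 560ab^2 - 350ab^2c + 210ab^3 + 320b^2 + 200b^2c - 120b^3 - 720b^2c - 450b^2c^2 + 270b^3c    [distributive law]
= 4074ac - 1519ac^2 - 1056abc - 3768c - 1382c^2 + 5934bc + 2182c^3 + 75bc^2 - 1080a^2 + 117a^2c + 1917a^2b - 3888a + 3786ab - 1433ab^2 - 2472b + 1004b^2 - 2491b^2c + 1728 + 495a^2c^2 + 648a^2bc - 3490ac^3 + 2049abc^2 + 4536a^3 + 2835a^3c - 1701a^3b - 567a^2b^2 - 323ab^2c + 720c^4 - 2052bc^3 + 522b^2c^2 + 210ab^3 - 120b^3 + 270b^3c    [combine like terms]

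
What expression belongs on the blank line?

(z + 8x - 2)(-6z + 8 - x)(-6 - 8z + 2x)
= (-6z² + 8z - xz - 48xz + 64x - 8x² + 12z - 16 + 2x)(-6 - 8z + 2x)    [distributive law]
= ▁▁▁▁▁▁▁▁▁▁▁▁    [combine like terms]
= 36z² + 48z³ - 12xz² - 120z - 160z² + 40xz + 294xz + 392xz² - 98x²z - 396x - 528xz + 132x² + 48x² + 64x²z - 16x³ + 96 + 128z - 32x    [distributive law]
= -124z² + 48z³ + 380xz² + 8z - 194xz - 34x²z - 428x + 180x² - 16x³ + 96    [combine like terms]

By combine like terms:

(-6z² + 20z - 49xz + 66x - 8x² - 16)(-6 - 8z + 2x)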